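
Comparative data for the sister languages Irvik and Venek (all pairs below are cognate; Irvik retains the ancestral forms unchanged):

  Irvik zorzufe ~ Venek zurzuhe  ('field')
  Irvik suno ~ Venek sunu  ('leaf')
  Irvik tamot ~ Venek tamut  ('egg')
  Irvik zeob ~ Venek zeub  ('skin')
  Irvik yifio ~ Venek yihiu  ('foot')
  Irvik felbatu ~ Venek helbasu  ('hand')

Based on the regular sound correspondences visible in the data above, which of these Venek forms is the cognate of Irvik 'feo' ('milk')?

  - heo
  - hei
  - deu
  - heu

felbatu ~ helbasu — Irvik f corresponds to Venek h word-initially before a front vowel.
yifio ~ yihiu — Irvik o corresponds to Venek u word-finally.
Applying these to Irvik 'feo':
  feo → heo   (f→h word-initially before a front vowel)
  heo → heu   (o→u word-finally)
So the Venek cognate is 'heu'.

heu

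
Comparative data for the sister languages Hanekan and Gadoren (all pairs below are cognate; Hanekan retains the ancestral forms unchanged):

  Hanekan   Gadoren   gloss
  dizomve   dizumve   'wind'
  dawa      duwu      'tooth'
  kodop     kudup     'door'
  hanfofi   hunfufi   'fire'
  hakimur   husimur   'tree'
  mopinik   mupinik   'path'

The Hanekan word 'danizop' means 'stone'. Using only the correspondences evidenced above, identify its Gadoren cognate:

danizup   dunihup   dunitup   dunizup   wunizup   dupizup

hanfofi ~ hunfufi — Hanekan a corresponds to Gadoren u after a consonant, before a nasal.
kodop ~ kudup, mopinik ~ mupinik — Hanekan o corresponds to Gadoren u after a consonant, before a labial obstruent.
Applying these to Hanekan 'danizop':
  danizop → dunizop   (a→u after a consonant, before a nasal)
  dunizop → dunizup   (o→u after a consonant, before a labial obstruent)
So the Gadoren cognate is 'dunizup'.

dunizup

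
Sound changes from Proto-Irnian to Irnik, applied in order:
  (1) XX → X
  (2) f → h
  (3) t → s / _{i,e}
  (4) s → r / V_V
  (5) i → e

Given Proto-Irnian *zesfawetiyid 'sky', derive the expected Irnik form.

Irnik: *zesfawetiyid
  zesfawetiyid (rule 1 does not apply)
  zesfawetiyid → zeshawetiyid   [unconditioned shift]
  zeshawetiyid → zeshawesiyid   [palatalisation]
  zeshawesiyid → zeshaweriyid   [rhotacism]
  zeshaweriyid → zeshawereyed   [vowel merger]
  giving Irnik zeshawereyed.

zeshawereyed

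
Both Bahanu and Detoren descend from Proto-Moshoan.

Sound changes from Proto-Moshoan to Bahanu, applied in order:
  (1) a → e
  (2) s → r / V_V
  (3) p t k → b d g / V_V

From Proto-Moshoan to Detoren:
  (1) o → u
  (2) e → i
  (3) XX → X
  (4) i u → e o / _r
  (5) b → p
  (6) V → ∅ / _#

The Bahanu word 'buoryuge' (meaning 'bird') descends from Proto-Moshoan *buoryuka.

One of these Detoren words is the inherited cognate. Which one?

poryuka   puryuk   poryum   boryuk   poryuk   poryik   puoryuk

poryuk

Detoren: *buoryuka > buuryuka > buryuka > boryuka > poryuka > poryuk  (by vowel merger, degemination, pre-rhotic lowering, unconditioned shift, apocope)
Only 'poryuk' matches the regular Detoren development of *buoryuka.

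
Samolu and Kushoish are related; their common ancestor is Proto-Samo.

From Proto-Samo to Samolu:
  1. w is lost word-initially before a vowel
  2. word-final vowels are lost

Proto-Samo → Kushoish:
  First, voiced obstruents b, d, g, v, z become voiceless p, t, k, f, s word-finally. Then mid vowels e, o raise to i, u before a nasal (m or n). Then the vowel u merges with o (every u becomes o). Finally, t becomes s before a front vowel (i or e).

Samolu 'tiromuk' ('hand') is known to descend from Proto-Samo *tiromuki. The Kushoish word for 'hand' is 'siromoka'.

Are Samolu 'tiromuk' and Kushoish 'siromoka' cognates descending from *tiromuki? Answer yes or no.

Derive the expected Kushoish reflex of *tiromuki:
Kushoish: *tiromuki
  tiromuki (rule 1 does not apply)
  tiromuki → tirumuki   [pre-nasal raising]
  tirumuki → tiromoki   [vowel merger]
  tiromoki → siromoki   [palatalisation]
  giving Kushoish siromoki.
The regular Kushoish reflex would be 'siromoki', but the attested form is 'siromoka'. The correspondence is irregular, so they are not cognates (the Kushoish form has a different source).

no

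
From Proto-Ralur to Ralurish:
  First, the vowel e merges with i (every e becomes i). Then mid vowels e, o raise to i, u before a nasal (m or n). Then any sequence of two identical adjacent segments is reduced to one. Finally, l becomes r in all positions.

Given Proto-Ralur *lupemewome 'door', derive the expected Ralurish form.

rupimiwumi

Ralurish: *lupemewome > lupimiwomi > lupimiwumi > rupimiwumi  (by vowel merger, pre-nasal raising, unconditioned shift)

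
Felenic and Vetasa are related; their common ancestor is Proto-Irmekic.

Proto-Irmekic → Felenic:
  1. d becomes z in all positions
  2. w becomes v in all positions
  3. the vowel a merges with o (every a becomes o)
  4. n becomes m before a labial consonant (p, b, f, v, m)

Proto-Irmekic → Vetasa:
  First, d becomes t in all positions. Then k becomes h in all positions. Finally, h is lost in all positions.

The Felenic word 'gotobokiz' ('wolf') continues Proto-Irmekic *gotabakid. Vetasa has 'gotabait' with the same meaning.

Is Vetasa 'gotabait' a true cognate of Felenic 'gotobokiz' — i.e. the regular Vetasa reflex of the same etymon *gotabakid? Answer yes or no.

Derive the expected Vetasa reflex of *gotabakid:
Vetasa: *gotabakid > gotabakit > gotabahit > gotabait  (by unconditioned shift, unconditioned shift, h-loss)
Vetasa 'gotabait' matches the regular reflex exactly, so the pair is cognate.

yes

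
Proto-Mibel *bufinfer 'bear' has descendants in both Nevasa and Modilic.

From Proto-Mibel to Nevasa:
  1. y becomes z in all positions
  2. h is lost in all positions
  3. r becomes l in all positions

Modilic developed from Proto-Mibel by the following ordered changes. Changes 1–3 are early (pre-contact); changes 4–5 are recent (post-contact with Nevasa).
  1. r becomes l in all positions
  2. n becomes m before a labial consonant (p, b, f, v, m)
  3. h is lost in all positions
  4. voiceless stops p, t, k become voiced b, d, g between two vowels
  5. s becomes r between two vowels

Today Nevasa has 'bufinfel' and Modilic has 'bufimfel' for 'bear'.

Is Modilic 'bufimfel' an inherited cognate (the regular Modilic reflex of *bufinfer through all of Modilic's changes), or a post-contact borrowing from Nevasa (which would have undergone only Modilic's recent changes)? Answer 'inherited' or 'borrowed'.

inherited

If inherited, *bufinfer would pass through all of Modilic's changes:
Modilic: *bufinfer > bufinfel > bufimfel  (by unconditioned shift, nasal place assimilation)
If borrowed from Nevasa 'bufinfel' after the early changes, it would undergo only the recent ones:
  rule 4 (intervocalic voicing): no change (bufinfel)
  rule 5 (rhotacism): no change (bufinfel)
  ⇒ as a loan: bufinfel
Modilic 'bufimfel' matches the inherited outcome exactly, so it is an inherited cognate, not a loan.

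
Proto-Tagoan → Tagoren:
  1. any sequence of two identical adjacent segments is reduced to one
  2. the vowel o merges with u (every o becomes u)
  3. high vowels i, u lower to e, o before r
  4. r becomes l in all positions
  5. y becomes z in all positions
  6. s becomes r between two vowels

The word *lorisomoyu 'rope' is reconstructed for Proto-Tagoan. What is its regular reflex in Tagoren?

lolirumuzu

Tagoren: *lorisomoyu
  lorisomoyu (rule 1 does not apply)
  lorisomoyu → lurisumuyu   [vowel merger]
  lurisumuyu → lorisumuyu   [pre-rhotic lowering]
  lorisumuyu → lolisumuyu   [unconditioned shift]
  lolisumuyu → lolisumuzu   [unconditioned shift]
  lolisumuzu → lolirumuzu   [rhotacism]
  giving Tagoren lolirumuzu.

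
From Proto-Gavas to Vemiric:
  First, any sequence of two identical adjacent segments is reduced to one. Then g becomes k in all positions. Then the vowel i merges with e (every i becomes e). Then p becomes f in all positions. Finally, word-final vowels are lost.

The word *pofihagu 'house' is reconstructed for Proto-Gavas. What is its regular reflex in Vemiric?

fofehak

Vemiric: start from *pofihagu.
  rule 1: no change — pofihagu
  rule 2 (unconditioned shift): pofihagu → pofihaku
  rule 3 (vowel merger): pofihaku → pofehaku
  rule 4 (unconditioned shift): pofehaku → fofehaku
  rule 5 (apocope): fofehaku → fofehak
  ⇒ Vemiric fofehak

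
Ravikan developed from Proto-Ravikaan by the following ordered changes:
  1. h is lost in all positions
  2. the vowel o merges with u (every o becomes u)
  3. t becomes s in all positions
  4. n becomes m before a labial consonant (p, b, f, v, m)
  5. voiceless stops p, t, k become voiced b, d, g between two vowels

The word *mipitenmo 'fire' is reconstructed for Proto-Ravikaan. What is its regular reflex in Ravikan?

Ravikan: *mipitenmo > mipitenmu > mipisenmu > mipisemmu > mibisemmu  (by vowel merger, unconditioned shift, nasal place assimilation, intervocalic voicing)

mibisemmu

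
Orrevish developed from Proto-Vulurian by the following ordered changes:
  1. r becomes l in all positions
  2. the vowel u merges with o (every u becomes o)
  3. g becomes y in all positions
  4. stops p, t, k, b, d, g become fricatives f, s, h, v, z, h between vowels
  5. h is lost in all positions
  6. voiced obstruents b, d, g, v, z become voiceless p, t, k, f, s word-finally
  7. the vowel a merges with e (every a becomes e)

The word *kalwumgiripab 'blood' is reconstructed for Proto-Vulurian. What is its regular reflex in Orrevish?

kelwomyilifep

Orrevish: *kalwumgiripab
  kalwumgiripab → kalwumgilipab   [unconditioned shift]
  kalwumgilipab → kalwomgilipab   [vowel merger]
  kalwomgilipab → kalwomyilipab   [unconditioned shift]
  kalwomyilipab → kalwomyilifab   [intervocalic lenition]
  kalwomyilifab (rule 5 does not apply)
  kalwomyilifab → kalwomyilifap   [final devoicing]
  kalwomyilifap → kelwomyilifep   [vowel merger]
  giving Orrevish kelwomyilifep.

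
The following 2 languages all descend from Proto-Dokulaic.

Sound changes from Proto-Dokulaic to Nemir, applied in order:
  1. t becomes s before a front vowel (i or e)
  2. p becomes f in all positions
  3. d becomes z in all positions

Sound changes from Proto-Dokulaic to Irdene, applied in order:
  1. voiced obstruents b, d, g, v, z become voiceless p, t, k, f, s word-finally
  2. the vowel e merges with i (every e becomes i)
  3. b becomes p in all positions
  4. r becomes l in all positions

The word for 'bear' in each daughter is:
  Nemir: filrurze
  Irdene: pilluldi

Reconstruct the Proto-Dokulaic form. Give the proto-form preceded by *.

Position 7: Nemir has z, Irdene has d. Irdene preserves d here (none of its changes turn any other segment into d), so the proto-segment is *d.
Position 4: Nemir has r, Irdene has l. Nemir preserves r here (none of its changes turn any other segment into r), so the proto-segment is *r.
Position 8: Nemir has e, Irdene has i. Nemir preserves e here (none of its changes turn any other segment into e), so the proto-segment is *e.
This points to *pilrurde. Verify forward in each daughter:
Nemir: *pilrurde > filrurde > filrurze  (by unconditioned shift, unconditioned shift)
Irdene: *pilrurde > pilrurdi > pilluldi  (by vowel merger, unconditioned shift)
*pilrurde is the unique common source.

*pilrurde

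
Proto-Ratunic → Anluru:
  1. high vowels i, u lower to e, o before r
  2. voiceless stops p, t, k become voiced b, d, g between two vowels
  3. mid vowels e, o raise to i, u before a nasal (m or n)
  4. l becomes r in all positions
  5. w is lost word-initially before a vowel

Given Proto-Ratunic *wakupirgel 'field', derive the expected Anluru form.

Anluru: *wakupirgel > wakupergel > wagubergel > waguberger > aguberger  (by pre-rhotic lowering, intervocalic voicing, unconditioned shift, glide loss)

aguberger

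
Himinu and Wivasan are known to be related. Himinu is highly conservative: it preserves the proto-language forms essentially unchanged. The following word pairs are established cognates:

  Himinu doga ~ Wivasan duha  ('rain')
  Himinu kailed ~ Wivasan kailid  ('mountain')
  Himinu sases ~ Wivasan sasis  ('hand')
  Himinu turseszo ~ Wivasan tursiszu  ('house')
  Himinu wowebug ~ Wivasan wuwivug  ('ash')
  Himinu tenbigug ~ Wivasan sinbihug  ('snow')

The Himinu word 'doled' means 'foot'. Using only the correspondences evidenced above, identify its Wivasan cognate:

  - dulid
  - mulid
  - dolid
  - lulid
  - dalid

doga ~ duha, wowebug ~ wuwivug — Himinu o corresponds to Wivasan u after a consonant, before a consonant other than r, m, n, p, b, f, v.
kailed ~ kailid, sases ~ sasis — Himinu e corresponds to Wivasan i after a consonant, before a consonant other than r, m, n, p, b, f, v.
Applying these to Himinu 'doled':
  doled → duled   (o→u after a consonant, before a consonant other than r, m, n, p, b, f, v)
  duled → dulid   (e→i after a consonant, before a consonant other than r, m, n, p, b, f, v)
So the Wivasan cognate is 'dulid'.

dulid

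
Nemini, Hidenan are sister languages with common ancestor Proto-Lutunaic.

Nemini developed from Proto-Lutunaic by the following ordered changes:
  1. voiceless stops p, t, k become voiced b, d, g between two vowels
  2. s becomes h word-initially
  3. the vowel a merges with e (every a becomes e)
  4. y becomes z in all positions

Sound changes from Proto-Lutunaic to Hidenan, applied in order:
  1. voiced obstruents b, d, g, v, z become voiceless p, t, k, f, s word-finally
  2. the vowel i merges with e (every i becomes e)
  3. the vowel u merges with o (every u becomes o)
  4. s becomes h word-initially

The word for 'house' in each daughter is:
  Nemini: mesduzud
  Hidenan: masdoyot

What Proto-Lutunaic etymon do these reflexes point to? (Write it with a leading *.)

Position 6: Nemini has z, Hidenan has y. Hidenan preserves y here (none of its changes turn any other segment into y), so the proto-segment is *y.
Position 7: Nemini has u, Hidenan has o. Nemini preserves u here (none of its changes turn any other segment into u), so the proto-segment is *u.
Continuing position by position gives *masduyud; check it forward:
Nemini: *masduyud
  masduyud (rule 1 does not apply)
  masduyud (rule 2 does not apply)
  masduyud → mesduyud   [vowel merger]
  mesduyud → mesduzud   [unconditioned shift]
  giving Nemini mesduzud.
Hidenan: start from *masduyud.
  rule 1 (final devoicing): masduyud → masduyut
  rule 2: no change — masduyut
  rule 3 (vowel merger): masduyut → masdoyot
  rule 4: no change — masdoyot
  ⇒ Hidenan masdoyot
No other proto-form is consistent with every reflex, so the reconstruction is *masduyud.

*masduyud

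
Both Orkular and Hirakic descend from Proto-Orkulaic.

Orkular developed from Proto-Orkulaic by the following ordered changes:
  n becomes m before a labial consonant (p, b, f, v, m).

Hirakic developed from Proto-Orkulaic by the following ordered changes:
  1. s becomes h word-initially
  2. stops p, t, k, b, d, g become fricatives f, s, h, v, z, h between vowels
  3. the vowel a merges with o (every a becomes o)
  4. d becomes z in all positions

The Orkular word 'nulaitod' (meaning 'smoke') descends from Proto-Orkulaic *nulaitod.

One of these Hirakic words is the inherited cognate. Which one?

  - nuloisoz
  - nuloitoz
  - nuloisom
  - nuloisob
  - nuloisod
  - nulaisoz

Hirakic: *nulaitod > nulaisod > nuloisod > nuloisoz  (by intervocalic lenition, vowel merger, unconditioned shift)
The other candidates each miss or misapply at least one Hirakic change.

nuloisoz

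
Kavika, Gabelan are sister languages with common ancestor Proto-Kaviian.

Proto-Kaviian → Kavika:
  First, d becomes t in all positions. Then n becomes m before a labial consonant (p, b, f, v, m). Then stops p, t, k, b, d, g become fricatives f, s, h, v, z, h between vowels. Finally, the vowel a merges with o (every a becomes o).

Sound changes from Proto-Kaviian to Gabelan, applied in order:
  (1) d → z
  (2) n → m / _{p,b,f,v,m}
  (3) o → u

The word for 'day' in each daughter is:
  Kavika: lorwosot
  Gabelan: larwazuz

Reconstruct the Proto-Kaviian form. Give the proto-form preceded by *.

*larwadod

Position 6: Kavika has s, Gabelan has z. Taking the neighbouring segments as reconstructed: Kavika s could go back to *t or *d or *s; Gabelan z could go back to *d or *z — the one source consistent with every daughter is *d.
Position 2: Kavika has o, Gabelan has a. Gabelan preserves a here (none of its changes turn any other segment into a), so the proto-segment is *a.
Position 7: Kavika has o, Gabelan has u. Taking the neighbouring segments as reconstructed: Kavika o could go back to *a or *o; Gabelan u could go back to *o or *u — the one source consistent with every daughter is *o.
Verify the candidate proto-form against each daughter:
Kavika: *larwadod
  larwadod → larwatot   [unconditioned shift]
  larwatot (rule 2 does not apply)
  larwatot → larwasot   [intervocalic lenition]
  larwasot → lorwosot   [vowel merger]
  giving Kavika lorwosot.
Gabelan: *larwadod
  larwadod → larwazoz   [unconditioned shift]
  larwazoz (rule 2 does not apply)
  larwazoz → larwazuz   [vowel merger]
  giving Gabelan larwazuz.
Only *larwadod yields all of Kavika lorwosot, Gabelan larwazuz.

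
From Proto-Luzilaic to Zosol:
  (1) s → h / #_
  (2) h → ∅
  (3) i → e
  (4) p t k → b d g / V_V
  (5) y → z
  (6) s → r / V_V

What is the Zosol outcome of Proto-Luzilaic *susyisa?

Zosol: *susyisa
  susyisa → husyisa   [debuccalisation]
  husyisa → usyisa   [h-loss]
  usyisa → usyesa   [vowel merger]
  usyesa (rule 4 does not apply)
  usyesa → uszesa   [unconditioned shift]
  uszesa → uszera   [rhotacism]
  giving Zosol uszera.

uszera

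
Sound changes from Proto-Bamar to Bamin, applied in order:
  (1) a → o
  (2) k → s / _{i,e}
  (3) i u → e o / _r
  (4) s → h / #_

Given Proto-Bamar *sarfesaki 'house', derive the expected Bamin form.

Bamin: *sarfesaki
  sarfesaki → sorfesoki   [vowel merger]
  sorfesoki → sorfesosi   [palatalisation]
  sorfesosi (rule 3 does not apply)
  sorfesosi → horfesosi   [debuccalisation]
  giving Bamin horfesosi.

horfesosi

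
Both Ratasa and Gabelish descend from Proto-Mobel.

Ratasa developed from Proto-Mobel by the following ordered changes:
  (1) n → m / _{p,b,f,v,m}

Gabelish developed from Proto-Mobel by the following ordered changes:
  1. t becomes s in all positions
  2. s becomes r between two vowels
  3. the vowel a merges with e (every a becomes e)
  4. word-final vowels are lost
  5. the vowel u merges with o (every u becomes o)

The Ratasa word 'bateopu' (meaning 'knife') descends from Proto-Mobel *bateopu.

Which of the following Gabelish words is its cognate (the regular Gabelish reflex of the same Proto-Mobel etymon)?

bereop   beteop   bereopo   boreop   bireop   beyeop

Gabelish: *bateopu
  bateopu → baseopu   [unconditioned shift]
  baseopu → bareopu   [rhotacism]
  bareopu → bereopu   [vowel merger]
  bereopu → bereop   [apocope]
  bereop (rule 5 does not apply)
  giving Gabelish bereop.
Among the options, 'bereop' alone shows every Gabelish change applied in order.

bereop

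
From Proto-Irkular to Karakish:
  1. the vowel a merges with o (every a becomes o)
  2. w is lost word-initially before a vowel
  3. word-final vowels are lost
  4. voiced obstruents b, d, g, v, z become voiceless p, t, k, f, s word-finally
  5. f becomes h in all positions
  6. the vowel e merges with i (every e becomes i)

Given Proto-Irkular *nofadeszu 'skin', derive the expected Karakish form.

Karakish: *nofadeszu > nofodeszu > nofodesz > nofodess > nohodess > nohodiss  (by vowel merger, apocope, final devoicing, unconditioned shift, vowel merger)

nohodiss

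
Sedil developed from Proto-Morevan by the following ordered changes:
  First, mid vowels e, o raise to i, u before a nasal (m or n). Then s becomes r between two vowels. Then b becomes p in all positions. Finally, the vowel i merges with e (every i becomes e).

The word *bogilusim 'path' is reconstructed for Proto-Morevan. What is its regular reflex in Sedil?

Sedil: *bogilusim > bogilurim > pogilurim > pogelurem  (by rhotacism, unconditioned shift, vowel merger)

pogelurem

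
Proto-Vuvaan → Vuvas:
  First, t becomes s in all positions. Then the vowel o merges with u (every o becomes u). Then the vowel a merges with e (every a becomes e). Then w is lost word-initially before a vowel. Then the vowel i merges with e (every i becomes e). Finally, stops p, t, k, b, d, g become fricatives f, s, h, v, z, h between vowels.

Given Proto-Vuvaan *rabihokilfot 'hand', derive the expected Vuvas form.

Vuvas: *rabihokilfot > rabihokilfos > rabihukilfus > rebihukilfus > rebehukelfus > revehuhelfus  (by unconditioned shift, vowel merger, vowel merger, vowel merger, intervocalic lenition)

revehuhelfus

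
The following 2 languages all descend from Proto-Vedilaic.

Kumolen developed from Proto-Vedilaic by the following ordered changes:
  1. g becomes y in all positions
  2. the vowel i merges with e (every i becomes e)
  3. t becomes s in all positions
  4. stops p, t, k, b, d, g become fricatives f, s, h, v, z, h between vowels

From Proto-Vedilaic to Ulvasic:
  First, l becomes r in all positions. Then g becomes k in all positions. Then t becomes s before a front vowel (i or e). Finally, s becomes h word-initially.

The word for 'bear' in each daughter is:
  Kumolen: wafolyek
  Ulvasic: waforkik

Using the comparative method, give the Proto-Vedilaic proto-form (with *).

*wafolgik

Position 6: Kumolen has y, Ulvasic has k. Taking the neighbouring segments as reconstructed: Kumolen y could go back to *g or *y; Ulvasic k could go back to *k or *g — the one source consistent with every daughter is *g.
Position 7: Kumolen has e, Ulvasic has i. Ulvasic preserves i here (none of its changes turn any other segment into i), so the proto-segment is *i.
Position 5: Kumolen has l, Ulvasic has r. Kumolen preserves l here (none of its changes turn any other segment into l), so the proto-segment is *l.
This points to *wafolgik. Verify forward in each daughter:
Kumolen: start from *wafolgik.
  rule 1 (unconditioned shift): wafolgik → wafolyik
  rule 2 (vowel merger): wafolyik → wafolyek
  rule 3: no change — wafolyek
  rule 4: no change — wafolyek
  ⇒ Kumolen wafolyek
Ulvasic: *wafolgik > waforgik > waforkik  (by unconditioned shift, unconditioned shift)
Only *wafolgik yields all of Kumolen wafolyek, Ulvasic waforkik.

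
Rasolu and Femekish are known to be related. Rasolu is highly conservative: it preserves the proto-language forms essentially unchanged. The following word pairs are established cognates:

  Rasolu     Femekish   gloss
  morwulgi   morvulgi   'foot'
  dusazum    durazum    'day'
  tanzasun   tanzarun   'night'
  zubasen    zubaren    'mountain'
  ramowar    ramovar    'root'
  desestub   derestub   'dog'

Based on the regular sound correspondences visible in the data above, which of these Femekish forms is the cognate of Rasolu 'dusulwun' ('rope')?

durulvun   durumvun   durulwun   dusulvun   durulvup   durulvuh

durulvun

tanzasun ~ tanzarun — Rasolu s corresponds to Femekish r between vowels (before a back vowel).
morwulgi ~ morvulgi — Rasolu w corresponds to Femekish v after a consonant, before a back vowel.
Applying these to Rasolu 'dusulwun':
  dusulwun → durulwun   (s→r between vowels (before a back vowel))
  durulwun → durulvun   (w→v after a consonant, before a back vowel)
So the Femekish cognate is 'durulvun'.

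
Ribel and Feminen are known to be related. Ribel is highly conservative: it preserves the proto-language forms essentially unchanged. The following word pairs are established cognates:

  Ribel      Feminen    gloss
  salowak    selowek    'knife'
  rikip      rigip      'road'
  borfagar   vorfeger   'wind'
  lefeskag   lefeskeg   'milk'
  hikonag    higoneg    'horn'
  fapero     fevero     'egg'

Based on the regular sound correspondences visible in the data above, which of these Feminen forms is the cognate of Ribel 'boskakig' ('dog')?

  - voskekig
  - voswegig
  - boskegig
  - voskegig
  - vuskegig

voskegig

borfagar ~ vorfeger — Ribel b corresponds to Feminen v word-initially before a back vowel.
salowak ~ selowek, borfagar ~ vorfeger — Ribel a corresponds to Feminen e after a consonant, before a consonant other than r, m, n, p, b, f, v.
rikip ~ rigip — Ribel k corresponds to Feminen g between vowels (before a front vowel).
Applying these to Ribel 'boskakig':
  boskakig → voskakig   (b→v word-initially before a back vowel)
  voskakig → voskekig   (a→e after a consonant, before a consonant other than r, m, n, p, b, f, v)
  voskekig → voskegig   (k→g between vowels (before a front vowel))
So the Feminen cognate is 'voskegig'.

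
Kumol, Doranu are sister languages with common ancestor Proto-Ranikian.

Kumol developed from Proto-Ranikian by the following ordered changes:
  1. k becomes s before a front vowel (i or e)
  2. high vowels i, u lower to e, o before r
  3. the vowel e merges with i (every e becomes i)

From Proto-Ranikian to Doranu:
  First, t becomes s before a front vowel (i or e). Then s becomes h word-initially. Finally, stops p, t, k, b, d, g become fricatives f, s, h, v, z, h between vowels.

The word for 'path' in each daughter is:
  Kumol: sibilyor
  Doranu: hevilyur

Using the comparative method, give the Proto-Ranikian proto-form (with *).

Position 2: Kumol has i, Doranu has e. Doranu preserves e here (none of its changes turn any other segment into e), so the proto-segment is *e.
Position 1: Kumol has s, Doranu has h. Taking the neighbouring segments as reconstructed: Kumol s could go back to *k or *s; Doranu h could go back to *t or *s or *h — the one source consistent with every daughter is *s.
Continuing position by position gives *sebilyur; check it forward:
Kumol: start from *sebilyur.
  rule 1: no change — sebilyur
  rule 2 (pre-rhotic lowering): sebilyur → sebilyor
  rule 3 (vowel merger): sebilyor → sibilyor
  ⇒ Kumol sibilyor
Doranu: *sebilyur
  sebilyur (rule 1 does not apply)
  sebilyur → hebilyur   [debuccalisation]
  hebilyur → hevilyur   [intervocalic lenition]
  giving Doranu hevilyur.
No other proto-form is consistent with every reflex, so the reconstruction is *sebilyur.

*sebilyur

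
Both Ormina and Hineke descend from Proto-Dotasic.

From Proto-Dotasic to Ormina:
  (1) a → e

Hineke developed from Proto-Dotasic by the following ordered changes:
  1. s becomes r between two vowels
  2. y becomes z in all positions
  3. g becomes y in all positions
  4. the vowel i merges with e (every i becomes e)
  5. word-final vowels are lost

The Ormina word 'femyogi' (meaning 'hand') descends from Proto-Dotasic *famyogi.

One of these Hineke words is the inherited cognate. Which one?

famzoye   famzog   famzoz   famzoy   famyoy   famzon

famzoy

Hineke: start from *famyogi.
  rule 1: no change — famyogi
  rule 2 (unconditioned shift): famyogi → famzogi
  rule 3 (unconditioned shift): famzogi → famzoyi
  rule 4 (vowel merger): famzoyi → famzoye
  rule 5 (apocope): famzoye → famzoy
  ⇒ Hineke famzoy
Only 'famzoy' matches the regular Hineke development of *famyogi.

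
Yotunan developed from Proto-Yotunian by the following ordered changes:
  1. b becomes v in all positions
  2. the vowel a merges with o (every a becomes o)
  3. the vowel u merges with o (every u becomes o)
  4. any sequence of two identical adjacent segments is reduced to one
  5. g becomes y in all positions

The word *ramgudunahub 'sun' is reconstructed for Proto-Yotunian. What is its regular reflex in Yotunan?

Yotunan: start from *ramgudunahub.
  rule 1 (unconditioned shift): ramgudunahub → ramgudunahuv
  rule 2 (vowel merger): ramgudunahuv → romgudunohuv
  rule 3 (vowel merger): romgudunohuv → romgodonohov
  rule 4: no change — romgodonohov
  rule 5 (unconditioned shift): romgodonohov → romyodonohov
  ⇒ Yotunan romyodonohov

romyodonohov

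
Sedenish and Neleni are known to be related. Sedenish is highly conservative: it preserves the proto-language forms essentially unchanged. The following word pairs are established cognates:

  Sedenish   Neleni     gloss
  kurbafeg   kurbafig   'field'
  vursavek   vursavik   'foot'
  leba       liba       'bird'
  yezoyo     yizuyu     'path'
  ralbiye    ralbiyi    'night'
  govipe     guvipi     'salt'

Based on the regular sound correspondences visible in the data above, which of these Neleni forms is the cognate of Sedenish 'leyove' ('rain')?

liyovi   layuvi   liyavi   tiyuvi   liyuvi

kurbafeg ~ kurbafig, vursavek ~ vursavik — Sedenish e corresponds to Neleni i after a consonant, before a consonant other than r, m, n, p, b, f, v.
govipe ~ guvipi — Sedenish o corresponds to Neleni u after a consonant, before a labial obstruent.
ralbiye ~ ralbiyi, govipe ~ guvipi — Sedenish e corresponds to Neleni i word-finally.
Applying these to Sedenish 'leyove':
  leyove → liyove   (e→i after a consonant, before a consonant other than r, m, n, p, b, f, v)
  liyove → liyuve   (o→u after a consonant, before a labial obstruent)
  liyuve → liyuvi   (e→i word-finally)
So the Neleni cognate is 'liyuvi'.

liyuvi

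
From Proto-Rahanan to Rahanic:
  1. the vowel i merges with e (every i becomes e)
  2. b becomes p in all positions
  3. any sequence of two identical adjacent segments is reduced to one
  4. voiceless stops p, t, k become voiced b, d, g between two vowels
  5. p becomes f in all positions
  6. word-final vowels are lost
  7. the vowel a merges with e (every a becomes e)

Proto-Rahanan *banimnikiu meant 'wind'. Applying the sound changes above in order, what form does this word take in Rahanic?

Rahanic: start from *banimnikiu.
  rule 1 (vowel merger): banimnikiu → banemnekeu
  rule 2 (unconditioned shift): banemnekeu → panemnekeu
  rule 3: no change — panemnekeu
  rule 4 (intervocalic voicing): panemnekeu → panemnegeu
  rule 5 (unconditioned shift): panemnegeu → fanemnegeu
  rule 6 (apocope): fanemnegeu → fanemnege
  rule 7 (vowel merger): fanemnege → fenemnege
  ⇒ Rahanic fenemnege

fenemnege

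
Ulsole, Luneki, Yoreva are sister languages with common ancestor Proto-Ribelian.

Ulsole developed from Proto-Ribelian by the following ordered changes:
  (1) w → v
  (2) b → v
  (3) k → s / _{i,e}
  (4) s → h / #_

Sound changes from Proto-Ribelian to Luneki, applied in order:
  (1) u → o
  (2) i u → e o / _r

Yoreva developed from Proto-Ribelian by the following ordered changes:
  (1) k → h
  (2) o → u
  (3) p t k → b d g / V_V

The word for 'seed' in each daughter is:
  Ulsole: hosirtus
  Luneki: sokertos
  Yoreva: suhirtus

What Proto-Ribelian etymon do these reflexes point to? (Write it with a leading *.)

Position 3: Ulsole has s, Luneki has k, Yoreva has h. Luneki preserves k here (none of its changes turn any other segment into k), so the proto-segment is *k.
Position 1: Ulsole has h, Luneki has s, Yoreva has s. Luneki preserves s here (none of its changes turn any other segment into s), so the proto-segment is *s.
Position 7: Ulsole has u, Luneki has o, Yoreva has u. Ulsole preserves u here (none of its changes turn any other segment into u), so the proto-segment is *u.
Verify the candidate proto-form against each daughter:
Ulsole: *sokirtus > sosirtus > hosirtus  (by palatalisation, debuccalisation)
Luneki: *sokirtus > sokirtos > sokertos  (by vowel merger, pre-rhotic lowering)
Yoreva: start from *sokirtus.
  rule 1 (unconditioned shift): sokirtus → sohirtus
  rule 2 (vowel merger): sohirtus → suhirtus
  rule 3: no change — suhirtus
  ⇒ Yoreva suhirtus
Only *sokirtus yields all of Ulsole hosirtus, Luneki sokertos, Yoreva suhirtus.

*sokirtus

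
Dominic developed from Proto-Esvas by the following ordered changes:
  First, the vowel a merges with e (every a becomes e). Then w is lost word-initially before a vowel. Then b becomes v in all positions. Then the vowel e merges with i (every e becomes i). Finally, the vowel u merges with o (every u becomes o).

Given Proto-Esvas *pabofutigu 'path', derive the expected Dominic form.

Dominic: *pabofutigu > pebofutigu > pevofutigu > pivofutigu > pivofotigo  (by vowel merger, unconditioned shift, vowel merger, vowel merger)

pivofotigo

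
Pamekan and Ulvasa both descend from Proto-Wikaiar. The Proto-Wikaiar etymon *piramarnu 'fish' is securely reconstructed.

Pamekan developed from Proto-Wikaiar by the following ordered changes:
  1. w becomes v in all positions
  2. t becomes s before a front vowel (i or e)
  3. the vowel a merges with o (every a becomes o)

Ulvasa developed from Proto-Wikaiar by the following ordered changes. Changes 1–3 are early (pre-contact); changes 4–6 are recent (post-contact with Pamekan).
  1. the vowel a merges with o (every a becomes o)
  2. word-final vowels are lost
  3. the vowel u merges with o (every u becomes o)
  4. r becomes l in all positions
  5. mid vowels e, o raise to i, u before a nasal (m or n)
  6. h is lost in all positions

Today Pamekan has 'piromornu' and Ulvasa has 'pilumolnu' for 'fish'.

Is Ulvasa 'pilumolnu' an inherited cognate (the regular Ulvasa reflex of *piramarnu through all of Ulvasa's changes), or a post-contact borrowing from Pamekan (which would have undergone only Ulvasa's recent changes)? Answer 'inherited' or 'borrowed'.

borrowed

If inherited, *piramarnu would pass through all of Ulvasa's changes:
Ulvasa: *piramarnu > piromornu > piromorn > pilomoln > pilumoln  (by vowel merger, apocope, unconditioned shift, pre-nasal raising)
If borrowed from Pamekan 'piromornu' after the early changes, it would undergo only the recent ones:
  rule 4 (unconditioned shift): piromornu → pilomolnu
  rule 5 (pre-nasal raising): pilomolnu → pilumolnu
  rule 6 (h-loss): no change (pilumolnu)
  ⇒ as a loan: pilumolnu
Ulvasa 'pilumolnu' matches the loan outcome 'pilumolnu', not the inherited 'pilumoln' — it skipped the early Ulvasa changes, so it was borrowed from Pamekan.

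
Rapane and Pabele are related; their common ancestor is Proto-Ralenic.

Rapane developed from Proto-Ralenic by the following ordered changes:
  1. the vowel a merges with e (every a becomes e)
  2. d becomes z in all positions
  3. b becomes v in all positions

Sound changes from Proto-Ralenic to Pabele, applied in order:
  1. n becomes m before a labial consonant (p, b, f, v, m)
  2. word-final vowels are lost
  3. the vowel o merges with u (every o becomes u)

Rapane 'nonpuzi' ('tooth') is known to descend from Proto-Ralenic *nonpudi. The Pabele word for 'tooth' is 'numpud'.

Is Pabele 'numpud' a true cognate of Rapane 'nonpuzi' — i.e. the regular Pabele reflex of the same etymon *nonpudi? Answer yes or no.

Derive the expected Pabele reflex of *nonpudi:
Pabele: start from *nonpudi.
  rule 1 (nasal place assimilation): nonpudi → nompudi
  rule 2 (apocope): nompudi → nompud
  rule 3 (vowel merger): nompud → numpud
  ⇒ Pabele numpud
Pabele 'numpud' matches the regular reflex exactly, so the pair is cognate.

yes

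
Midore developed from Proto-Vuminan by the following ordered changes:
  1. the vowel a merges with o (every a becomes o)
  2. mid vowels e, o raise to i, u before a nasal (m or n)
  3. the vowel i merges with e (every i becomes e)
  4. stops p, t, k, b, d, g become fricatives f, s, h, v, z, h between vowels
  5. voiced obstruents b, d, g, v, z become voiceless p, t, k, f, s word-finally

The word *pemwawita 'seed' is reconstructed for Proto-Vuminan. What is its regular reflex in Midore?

Midore: *pemwawita > pemwowito > pimwowito > pemwoweto > pemwoweso  (by vowel merger, pre-nasal raising, vowel merger, intervocalic lenition)

pemwoweso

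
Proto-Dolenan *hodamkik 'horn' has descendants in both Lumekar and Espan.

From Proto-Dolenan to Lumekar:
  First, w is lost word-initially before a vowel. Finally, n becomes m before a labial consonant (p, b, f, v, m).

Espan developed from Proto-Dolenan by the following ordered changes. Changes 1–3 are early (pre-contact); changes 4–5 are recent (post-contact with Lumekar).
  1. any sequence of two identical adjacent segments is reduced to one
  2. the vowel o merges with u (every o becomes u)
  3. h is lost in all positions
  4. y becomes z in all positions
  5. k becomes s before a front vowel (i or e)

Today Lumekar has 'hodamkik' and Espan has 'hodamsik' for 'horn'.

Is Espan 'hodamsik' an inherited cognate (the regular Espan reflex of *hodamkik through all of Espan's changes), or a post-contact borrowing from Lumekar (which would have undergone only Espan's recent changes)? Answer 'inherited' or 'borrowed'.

If inherited, *hodamkik would pass through all of Espan's changes:
Espan: start from *hodamkik.
  rule 1: no change — hodamkik
  rule 2 (vowel merger): hodamkik → hudamkik
  rule 3 (h-loss): hudamkik → udamkik
  rule 4: no change — udamkik
  rule 5 (palatalisation): udamkik → udamsik
  ⇒ Espan udamsik
If borrowed from Lumekar 'hodamkik' after the early changes, it would undergo only the recent ones:
  rule 4 (unconditioned shift): no change (hodamkik)
  rule 5 (palatalisation): hodamkik → hodamsik
  ⇒ as a loan: hodamsik
Espan 'hodamsik' matches the loan outcome 'hodamsik', not the inherited 'udamsik' — it skipped the early Espan changes, so it was borrowed from Lumekar.

borrowed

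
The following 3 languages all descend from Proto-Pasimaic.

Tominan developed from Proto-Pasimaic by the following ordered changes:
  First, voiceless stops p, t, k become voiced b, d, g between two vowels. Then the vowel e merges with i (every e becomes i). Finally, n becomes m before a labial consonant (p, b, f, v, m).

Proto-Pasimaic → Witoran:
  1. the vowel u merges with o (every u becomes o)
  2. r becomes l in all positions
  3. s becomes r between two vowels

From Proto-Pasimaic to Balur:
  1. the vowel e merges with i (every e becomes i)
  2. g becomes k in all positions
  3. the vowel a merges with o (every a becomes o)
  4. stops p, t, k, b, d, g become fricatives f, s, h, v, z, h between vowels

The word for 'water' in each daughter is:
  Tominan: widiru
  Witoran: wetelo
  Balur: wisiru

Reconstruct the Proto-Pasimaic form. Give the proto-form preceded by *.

Position 4: Tominan has i, Witoran has e, Balur has i. Witoran preserves e here (none of its changes turn any other segment into e), so the proto-segment is *e.
Position 5: Tominan has r, Witoran has l, Balur has r. Tominan preserves r here (none of its changes turn any other segment into r), so the proto-segment is *r.
This points to *weteru. Verify forward in each daughter:
Tominan: *weteru
  weteru → wederu   [intervocalic voicing]
  wederu → widiru   [vowel merger]
  widiru (rule 3 does not apply)
  giving Tominan widiru.
Witoran: *weteru
  weteru → wetero   [vowel merger]
  wetero → wetelo   [unconditioned shift]
  wetelo (rule 3 does not apply)
  giving Witoran wetelo.
Balur: *weteru > witiru > wisiru  (by vowel merger, intervocalic lenition)
Only *weteru yields all of Tominan widiru, Witoran wetelo, Balur wisiru.

*weteru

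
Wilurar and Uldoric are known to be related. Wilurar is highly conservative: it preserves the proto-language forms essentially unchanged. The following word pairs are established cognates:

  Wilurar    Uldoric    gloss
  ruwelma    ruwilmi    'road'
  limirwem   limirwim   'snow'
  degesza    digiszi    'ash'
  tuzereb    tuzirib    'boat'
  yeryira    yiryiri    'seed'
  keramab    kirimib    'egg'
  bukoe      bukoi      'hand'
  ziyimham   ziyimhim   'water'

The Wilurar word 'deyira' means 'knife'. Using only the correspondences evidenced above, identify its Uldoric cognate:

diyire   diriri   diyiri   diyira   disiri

ruwelma ~ ruwilmi, degesza ~ digiszi — Wilurar e corresponds to Uldoric i after a consonant, before a consonant other than r, m, n, p, b, f, v.
ruwelma ~ ruwilmi, degesza ~ digiszi — Wilurar a corresponds to Uldoric i word-finally.
Applying these to Wilurar 'deyira':
  deyira → diyira   (e→i after a consonant, before a consonant other than r, m, n, p, b, f, v)
  diyira → diyiri   (a→i word-finally)
So the Uldoric cognate is 'diyiri'.

diyiri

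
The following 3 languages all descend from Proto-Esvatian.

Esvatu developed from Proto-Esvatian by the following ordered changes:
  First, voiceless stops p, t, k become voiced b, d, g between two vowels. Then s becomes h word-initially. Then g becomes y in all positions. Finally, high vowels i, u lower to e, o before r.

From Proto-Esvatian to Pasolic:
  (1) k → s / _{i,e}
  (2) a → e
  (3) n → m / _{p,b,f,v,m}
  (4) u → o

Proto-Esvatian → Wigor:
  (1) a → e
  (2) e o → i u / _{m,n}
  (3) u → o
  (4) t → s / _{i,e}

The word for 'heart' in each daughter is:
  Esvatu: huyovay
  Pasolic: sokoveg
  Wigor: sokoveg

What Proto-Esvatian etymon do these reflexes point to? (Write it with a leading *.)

Position 3: Esvatu has y, Pasolic has k, Wigor has k. Pasolic preserves k here (none of its changes turn any other segment into k), so the proto-segment is *k.
Position 2: Esvatu has u, Pasolic has o, Wigor has o. Esvatu preserves u here (none of its changes turn any other segment into u), so the proto-segment is *u.
Continuing position by position gives *sukovag; check it forward:
Esvatu: start from *sukovag.
  rule 1 (intervocalic voicing): sukovag → sugovag
  rule 2 (debuccalisation): sugovag → hugovag
  rule 3 (unconditioned shift): hugovag → huyovay
  rule 4: no change — huyovay
  ⇒ Esvatu huyovay
Pasolic: start from *sukovag.
  rule 1: no change — sukovag
  rule 2 (vowel merger): sukovag → sukoveg
  rule 3: no change — sukoveg
  rule 4 (vowel merger): sukoveg → sokoveg
  ⇒ Pasolic sokoveg
Wigor: *sukovag
  sukovag → sukoveg   [vowel merger]
  sukoveg (rule 2 does not apply)
  sukoveg → sokoveg   [vowel merger]
  sokoveg (rule 4 does not apply)
  giving Wigor sokoveg.
No other proto-form is consistent with every reflex, so the reconstruction is *sukovag.

*sukovag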